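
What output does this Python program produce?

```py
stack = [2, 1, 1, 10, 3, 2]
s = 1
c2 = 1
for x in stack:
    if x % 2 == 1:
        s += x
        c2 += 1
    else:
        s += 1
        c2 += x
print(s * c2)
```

x=2: not odd, s = 1+1 = 2; c2=3
x=1: odd, s = 2+1 = 3; c2=4
x=1: odd, s = 3+1 = 4; c2=5
x=10: not odd, s = 4+1 = 5; c2=15
x=3: odd, s = 5+3 = 8; c2=16
x=2: not odd, s = 8+1 = 9; c2=18
s*c2 = 9*18 = 162

162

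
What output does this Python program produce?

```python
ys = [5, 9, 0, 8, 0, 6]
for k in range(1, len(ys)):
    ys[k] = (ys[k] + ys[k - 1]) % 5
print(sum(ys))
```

k=1: ys[1] = (9+5)%5 = 4 → [5, 4, 0, 8, 0, 6]
k=2: ys[2] = (0+4)%5 = 4 → [5, 4, 4, 8, 0, 6]
k=3: ys[3] = (8+4)%5 = 2 → [5, 4, 4, 2, 0, 6]
k=4: ys[4] = (0+2)%5 = 2 → [5, 4, 4, 2, 2, 6]
k=5: ys[5] = (6+2)%5 = 3 → [5, 4, 4, 2, 2, 3]
sum = 20

20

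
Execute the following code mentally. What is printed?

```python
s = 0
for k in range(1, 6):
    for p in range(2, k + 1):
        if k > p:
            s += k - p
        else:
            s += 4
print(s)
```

26

k=2,p=2: not 2>2, s = 0+4 = 4
k=3,p=2: 3>2, s = 4+1 = 5
k=3,p=3: not 3>3, s = 5+4 = 9
k=4,p=2: 4>2, s = 9+2 = 11
k=4,p=3: 4>3, s = 11+1 = 12
k=4,p=4: not 4>4, s = 12+4 = 16
k=5,p=2: 5>2, s = 16+3 = 19
k=5,p=3: 5>3, s = 19+2 = 21
k=5,p=4: 5>4, s = 21+1 = 22
k=5,p=5: not 5>5, s = 22+4 = 26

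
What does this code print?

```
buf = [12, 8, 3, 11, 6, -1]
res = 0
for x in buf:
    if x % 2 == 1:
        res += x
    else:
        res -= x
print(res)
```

x=12: not odd, res = 0-12 = -12
x=8: not odd, res = (-12)-8 = -20
x=3: odd, res = (-20)+3 = -17
x=11: odd, res = (-17)+11 = -6
x=6: not odd, res = (-6)-6 = -12
x=-1: odd, res = (-12)+(-1) = -13

-13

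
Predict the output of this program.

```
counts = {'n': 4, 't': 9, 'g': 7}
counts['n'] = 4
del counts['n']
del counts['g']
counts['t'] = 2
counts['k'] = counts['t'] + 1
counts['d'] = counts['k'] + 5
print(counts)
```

{'t': 2, 'k': 3, 'd': 8}

counts['n'] = 4 → {'n': 4, 't': 9, 'g': 7}
del 'n' → {'t': 9, 'g': 7}
del 'g' → {'t': 9}
counts['t'] = 2 → {'t': 2}
counts['k'] = counts['t']+1 = 3 → {'t': 2, 'k': 3}
counts['d'] = counts['k']+5 = 8 → {'t': 2, 'k': 3, 'd': 8}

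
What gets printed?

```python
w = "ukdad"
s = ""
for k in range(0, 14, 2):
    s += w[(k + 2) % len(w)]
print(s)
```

k=0: add w[2]='d' → 'd'
k=2: add w[4]='d' → 'dd'
k=4: add w[1]='k' → 'ddk'
k=6: add w[3]='a' → 'ddka'
k=8: add w[0]='u' → 'ddkau'
k=10: add w[2]='d' → 'ddkaud'
k=12: add w[4]='d' → 'ddkaudd'

ddkaudd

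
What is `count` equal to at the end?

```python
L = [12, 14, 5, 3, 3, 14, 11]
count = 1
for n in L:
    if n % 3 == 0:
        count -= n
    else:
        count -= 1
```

-21

n=12: %3==0, count = 1-12 = -11
n=14: not %3==0, count = (-11)-1 = -12
n=5: not %3==0, count = (-12)-1 = -13
n=3: %3==0, count = (-13)-3 = -16
n=3: %3==0, count = (-16)-3 = -19
n=14: not %3==0, count = (-19)-1 = -20
n=11: not %3==0, count = (-20)-1 = -21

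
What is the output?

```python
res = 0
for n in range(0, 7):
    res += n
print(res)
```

n=0: res = 0+0 = 0
n=1: res = 0+1 = 1
n=2: res = 1+2 = 3
n=3: res = 3+3 = 6
n=4: res = 6+4 = 10
n=5: res = 10+5 = 15
n=6: res = 15+6 = 21

21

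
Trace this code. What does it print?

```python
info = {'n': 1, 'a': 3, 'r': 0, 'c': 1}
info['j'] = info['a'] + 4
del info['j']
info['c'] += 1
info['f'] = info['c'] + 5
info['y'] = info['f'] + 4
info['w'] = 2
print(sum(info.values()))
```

26

info['j'] = info['a']+4 = 7 → {'n': 1, 'a': 3, 'r': 0, 'c': 1, 'j': 7}
del 'j' → {'n': 1, 'a': 3, 'r': 0, 'c': 1}
info['c'] = 1+1 = 2 → {'n': 1, 'a': 3, 'r': 0, 'c': 2}
info['f'] = info['c']+5 = 7 → {'n': 1, 'a': 3, 'r': 0, 'c': 2, 'f': 7}
info['y'] = info['f']+4 = 11 → {'n': 1, 'a': 3, 'r': 0, 'c': 2, 'f': 7, 'y': 11}
info['w'] = 2 → {'n': 1, 'a': 3, 'r': 0, 'c': 2, 'f': 7, 'y': 11, 'w': 2}
sum of values = 26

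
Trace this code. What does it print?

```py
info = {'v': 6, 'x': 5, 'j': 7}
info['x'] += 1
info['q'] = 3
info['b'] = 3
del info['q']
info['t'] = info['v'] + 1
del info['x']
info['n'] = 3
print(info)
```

{'v': 6, 'j': 7, 'b': 3, 't': 7, 'n': 3}

info['x'] = 5+1 = 6 → {'v': 6, 'x': 6, 'j': 7}
info['q'] = 3 → {'v': 6, 'x': 6, 'j': 7, 'q': 3}
info['b'] = 3 → {'v': 6, 'x': 6, 'j': 7, 'q': 3, 'b': 3}
del 'q' → {'v': 6, 'x': 6, 'j': 7, 'b': 3}
info['t'] = info['v']+1 = 7 → {'v': 6, 'x': 6, 'j': 7, 'b': 3, 't': 7}
del 'x' → {'v': 6, 'j': 7, 'b': 3, 't': 7}
info['n'] = 3 → {'v': 6, 'j': 7, 'b': 3, 't': 7, 'n': 3}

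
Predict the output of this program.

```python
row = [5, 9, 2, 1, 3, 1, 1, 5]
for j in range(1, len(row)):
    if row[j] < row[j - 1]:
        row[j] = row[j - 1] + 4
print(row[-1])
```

33

j=1: 9>=5, unchanged → [5, 9, 2, 1, 3, 1, 1, 5]
j=2: 2<9, row[2] = 9+4 = 13 → [5, 9, 13, 1, 3, 1, 1, 5]
j=3: 1<13, row[3] = 13+4 = 17 → [5, 9, 13, 17, 3, 1, 1, 5]
j=4: 3<17, row[4] = 17+4 = 21 → [5, 9, 13, 17, 21, 1, 1, 5]
j=5: 1<21, row[5] = 21+4 = 25 → [5, 9, 13, 17, 21, 25, 1, 5]
j=6: 1<25, row[6] = 25+4 = 29 → [5, 9, 13, 17, 21, 25, 29, 5]
j=7: 5<29, row[7] = 29+4 = 33 → [5, 9, 13, 17, 21, 25, 29, 33]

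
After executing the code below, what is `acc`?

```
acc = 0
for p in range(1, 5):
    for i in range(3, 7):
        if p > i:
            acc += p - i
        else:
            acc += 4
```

61

p=1,i=3: not 1>3, acc = 0+4 = 4
p=1,i=4: not 1>4, acc = 4+4 = 8
p=1,i=5: not 1>5, acc = 8+4 = 12
p=1,i=6: not 1>6, acc = 12+4 = 16
p=2,i=3: not 2>3, acc = 16+4 = 20
p=2,i=4: not 2>4, acc = 20+4 = 24
p=2,i=5: not 2>5, acc = 24+4 = 28
p=2,i=6: not 2>6, acc = 28+4 = 32
p=3,i=3: not 3>3, acc = 32+4 = 36
p=3,i=4: not 3>4, acc = 36+4 = 40
p=3,i=5: not 3>5, acc = 40+4 = 44
p=3,i=6: not 3>6, acc = 44+4 = 48
p=4,i=3: 4>3, acc = 48+1 = 49
p=4,i=4: not 4>4, acc = 49+4 = 53
p=4,i=5: not 4>5, acc = 53+4 = 57
p=4,i=6: not 4>6, acc = 57+4 = 61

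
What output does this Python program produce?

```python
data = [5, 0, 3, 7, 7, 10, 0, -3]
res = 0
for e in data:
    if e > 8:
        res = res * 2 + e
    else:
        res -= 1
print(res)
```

-2

e=5: not >8, res = 0-1 = -1
e=0: not >8, res = (-1)-1 = -2
e=3: not >8, res = (-2)-1 = -3
e=7: not >8, res = (-3)-1 = -4
e=7: not >8, res = (-4)-1 = -5
e=10: >8, res = (-5)*2+10 = 0
e=0: not >8, res = 0-1 = -1
e=-3: not >8, res = (-1)-1 = -2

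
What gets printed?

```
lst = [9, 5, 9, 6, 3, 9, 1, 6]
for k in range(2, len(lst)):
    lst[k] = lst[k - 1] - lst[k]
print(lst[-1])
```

k=2: lst[2] = 5-9 = -4 → [9, 5, -4, 6, 3, 9, 1, 6]
k=3: lst[3] = (-4)-6 = -10 → [9, 5, -4, -10, 3, 9, 1, 6]
k=4: lst[4] = (-10)-3 = -13 → [9, 5, -4, -10, -13, 9, 1, 6]
k=5: lst[5] = (-13)-9 = -22 → [9, 5, -4, -10, -13, -22, 1, 6]
k=6: lst[6] = (-22)-1 = -23 → [9, 5, -4, -10, -13, -22, -23, 6]
k=7: lst[7] = (-23)-6 = -29 → [9, 5, -4, -10, -13, -22, -23, -29]

-29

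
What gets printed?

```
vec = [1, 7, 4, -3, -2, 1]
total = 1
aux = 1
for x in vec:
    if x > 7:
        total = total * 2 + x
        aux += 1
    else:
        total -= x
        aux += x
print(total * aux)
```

-63

x=1: not >7, total = 1-1 = 0; aux=2
x=7: not >7, total = 0-7 = -7; aux=9
x=4: not >7, total = (-7)-4 = -11; aux=13
x=-3: not >7, total = (-11)-(-3) = -8; aux=10
x=-2: not >7, total = (-8)-(-2) = -6; aux=8
x=1: not >7, total = (-6)-1 = -7; aux=9
total*aux = (-7)*9 = -63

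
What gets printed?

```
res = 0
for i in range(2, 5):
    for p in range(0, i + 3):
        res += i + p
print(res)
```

102

i=2,p=0: res = 0+2 = 2
i=2,p=1: res = 2+3 = 5
i=2,p=2: res = 5+4 = 9
i=2,p=3: res = 9+5 = 14
i=2,p=4: res = 14+6 = 20
i=3,p=0: res = 20+3 = 23
i=3,p=1: res = 23+4 = 27
i=3,p=2: res = 27+5 = 32
i=3,p=3: res = 32+6 = 38
i=3,p=4: res = 38+7 = 45
i=3,p=5: res = 45+8 = 53
i=4,p=0: res = 53+4 = 57
i=4,p=1: res = 57+5 = 62
i=4,p=2: res = 62+6 = 68
i=4,p=3: res = 68+7 = 75
i=4,p=4: res = 75+8 = 83
i=4,p=5: res = 83+9 = 92
i=4,p=6: res = 92+10 = 102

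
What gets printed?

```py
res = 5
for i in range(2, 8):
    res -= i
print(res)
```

i=2: res = 5-2 = 3
i=3: res = 3-3 = 0
i=4: res = 0-4 = -4
i=5: res = (-4)-5 = -9
i=6: res = (-9)-6 = -15
i=7: res = (-15)-7 = -22

-22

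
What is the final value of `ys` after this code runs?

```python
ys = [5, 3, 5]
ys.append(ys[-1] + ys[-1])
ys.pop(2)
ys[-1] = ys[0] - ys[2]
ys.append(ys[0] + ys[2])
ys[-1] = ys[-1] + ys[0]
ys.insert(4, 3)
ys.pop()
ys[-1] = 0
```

[5, 3, -5, 0]

append ys[-1]+ys[-1] = 5+5 = 10 → [5, 3, 5, 10]
pop(2) removes 5 → [5, 3, 10]
ys[-1] = ys[0]-ys[2] = 5-10 = -5 → [5, 3, -5]
append ys[0]+ys[2] = 5+(-5) = 0 → [5, 3, -5, 0]
ys[-1] = ys[-1]+ys[0] = 0+5 = 5 → [5, 3, -5, 5]
insert 3 at 4 → [5, 3, -5, 5, 3]
pop() removes 3 → [5, 3, -5, 5]
ys[-1] = 0 → [5, 3, -5, 0]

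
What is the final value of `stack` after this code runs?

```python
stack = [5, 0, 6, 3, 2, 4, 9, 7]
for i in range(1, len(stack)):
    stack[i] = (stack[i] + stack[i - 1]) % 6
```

[5, 5, 5, 2, 4, 2, 5, 0]

i=1: stack[1] = (0+5)%6 = 5 → [5, 5, 6, 3, 2, 4, 9, 7]
i=2: stack[2] = (6+5)%6 = 5 → [5, 5, 5, 3, 2, 4, 9, 7]
i=3: stack[3] = (3+5)%6 = 2 → [5, 5, 5, 2, 2, 4, 9, 7]
i=4: stack[4] = (2+2)%6 = 4 → [5, 5, 5, 2, 4, 4, 9, 7]
i=5: stack[5] = (4+4)%6 = 2 → [5, 5, 5, 2, 4, 2, 9, 7]
i=6: stack[6] = (9+2)%6 = 5 → [5, 5, 5, 2, 4, 2, 5, 7]
i=7: stack[7] = (7+5)%6 = 0 → [5, 5, 5, 2, 4, 2, 5, 0]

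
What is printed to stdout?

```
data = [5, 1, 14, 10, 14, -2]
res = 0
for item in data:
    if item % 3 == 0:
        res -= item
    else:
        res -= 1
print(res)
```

item=5: not %3==0, res = 0-1 = -1
item=1: not %3==0, res = (-1)-1 = -2
item=14: not %3==0, res = (-2)-1 = -3
item=10: not %3==0, res = (-3)-1 = -4
item=14: not %3==0, res = (-4)-1 = -5
item=-2: not %3==0, res = (-5)-1 = -6

-6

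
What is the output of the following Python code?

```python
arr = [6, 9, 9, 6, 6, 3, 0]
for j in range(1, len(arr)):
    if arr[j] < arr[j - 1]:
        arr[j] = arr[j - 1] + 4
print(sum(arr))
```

j=1: 9>=6, unchanged → [6, 9, 9, 6, 6, 3, 0]
j=2: 9>=9, unchanged → [6, 9, 9, 6, 6, 3, 0]
j=3: 6<9, arr[3] = 9+4 = 13 → [6, 9, 9, 13, 6, 3, 0]
j=4: 6<13, arr[4] = 13+4 = 17 → [6, 9, 9, 13, 17, 3, 0]
j=5: 3<17, arr[5] = 17+4 = 21 → [6, 9, 9, 13, 17, 21, 0]
j=6: 0<21, arr[6] = 21+4 = 25 → [6, 9, 9, 13, 17, 21, 25]
sum = 100

100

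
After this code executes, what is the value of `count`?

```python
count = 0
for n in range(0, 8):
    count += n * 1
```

n=0: count = 0+0*1 = 0
n=1: count = 0+1*1 = 1
n=2: count = 1+2*1 = 3
n=3: count = 3+3*1 = 6
n=4: count = 6+4*1 = 10
n=5: count = 10+5*1 = 15
n=6: count = 15+6*1 = 21
n=7: count = 21+7*1 = 28

28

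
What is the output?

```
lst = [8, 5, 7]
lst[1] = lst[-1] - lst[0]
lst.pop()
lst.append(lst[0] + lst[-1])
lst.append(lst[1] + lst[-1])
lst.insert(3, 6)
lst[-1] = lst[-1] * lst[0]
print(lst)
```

lst[1] = lst[-1]-lst[0] = 7-8 = -1 → [8, -1, 7]
pop() removes 7 → [8, -1]
append lst[0]+lst[-1] = 8+(-1) = 7 → [8, -1, 7]
append lst[1]+lst[-1] = (-1)+7 = 6 → [8, -1, 7, 6]
insert 6 at 3 → [8, -1, 7, 6, 6]
lst[-1] = lst[-1]*lst[0] = 6*8 = 48 → [8, -1, 7, 6, 48]

[8, -1, 7, 6, 48]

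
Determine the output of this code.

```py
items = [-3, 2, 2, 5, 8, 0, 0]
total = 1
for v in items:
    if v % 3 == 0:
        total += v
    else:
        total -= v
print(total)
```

v=-3: %3==0, total = 1+(-3) = -2
v=2: not %3==0, total = (-2)-2 = -4
v=2: not %3==0, total = (-4)-2 = -6
v=5: not %3==0, total = (-6)-5 = -11
v=8: not %3==0, total = (-11)-8 = -19
v=0: %3==0, total = (-19)+0 = -19
v=0: %3==0, total = (-19)+0 = -19

-19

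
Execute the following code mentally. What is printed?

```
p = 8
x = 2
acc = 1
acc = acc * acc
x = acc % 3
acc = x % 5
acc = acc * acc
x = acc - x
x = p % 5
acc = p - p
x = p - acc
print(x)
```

8

acc = 1*1 = 1
x = 1%3 = 1
acc = 1%5 = 1
acc = 1*1 = 1
x = 1-1 = 0
x = 8%5 = 3
acc = 8-8 = 0
x = 8-0 = 8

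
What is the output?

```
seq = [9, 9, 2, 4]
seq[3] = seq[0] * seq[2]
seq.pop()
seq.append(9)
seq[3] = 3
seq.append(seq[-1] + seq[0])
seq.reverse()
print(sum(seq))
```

seq[3] = seq[0]*seq[2] = 9*2 = 18 → [9, 9, 2, 18]
pop() removes 18 → [9, 9, 2]
append 9 → [9, 9, 2, 9]
seq[3] = 3 → [9, 9, 2, 3]
append seq[-1]+seq[0] = 3+9 = 12 → [9, 9, 2, 3, 12]
reverse → [12, 3, 2, 9, 9]
sum = 35

35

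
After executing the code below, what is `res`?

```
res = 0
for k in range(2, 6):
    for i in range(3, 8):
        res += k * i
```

350

k=2,i=3: res = 0+6 = 6
k=2,i=4: res = 6+8 = 14
k=2,i=5: res = 14+10 = 24
k=2,i=6: res = 24+12 = 36
k=2,i=7: res = 36+14 = 50
k=3,i=3: res = 50+9 = 59
k=3,i=4: res = 59+12 = 71
k=3,i=5: res = 71+15 = 86
k=3,i=6: res = 86+18 = 104
k=3,i=7: res = 104+21 = 125
k=4,i=3: res = 125+12 = 137
k=4,i=4: res = 137+16 = 153
k=4,i=5: res = 153+20 = 173
k=4,i=6: res = 173+24 = 197
k=4,i=7: res = 197+28 = 225
k=5,i=3: res = 225+15 = 240
k=5,i=4: res = 240+20 = 260
k=5,i=5: res = 260+25 = 285
k=5,i=6: res = 285+30 = 315
k=5,i=7: res = 315+35 = 350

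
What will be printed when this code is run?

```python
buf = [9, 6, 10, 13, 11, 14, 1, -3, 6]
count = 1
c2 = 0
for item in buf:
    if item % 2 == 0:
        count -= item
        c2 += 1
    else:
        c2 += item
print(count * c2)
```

-1225

item=9: not even; c2=9
item=6: even, count = 1-6 = -5; c2=10
item=10: even, count = (-5)-10 = -15; c2=11
item=13: not even; c2=24
item=11: not even; c2=35
item=14: even, count = (-15)-14 = -29; c2=36
item=1: not even; c2=37
item=-3: not even; c2=34
item=6: even, count = (-29)-6 = -35; c2=35
count*c2 = (-35)*35 = -1225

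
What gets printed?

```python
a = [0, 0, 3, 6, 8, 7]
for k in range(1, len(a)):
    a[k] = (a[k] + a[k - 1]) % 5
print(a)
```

k=1: a[1] = (0+0)%5 = 0 → [0, 0, 3, 6, 8, 7]
k=2: a[2] = (3+0)%5 = 3 → [0, 0, 3, 6, 8, 7]
k=3: a[3] = (6+3)%5 = 4 → [0, 0, 3, 4, 8, 7]
k=4: a[4] = (8+4)%5 = 2 → [0, 0, 3, 4, 2, 7]
k=5: a[5] = (7+2)%5 = 4 → [0, 0, 3, 4, 2, 4]

[0, 0, 3, 4, 2, 4]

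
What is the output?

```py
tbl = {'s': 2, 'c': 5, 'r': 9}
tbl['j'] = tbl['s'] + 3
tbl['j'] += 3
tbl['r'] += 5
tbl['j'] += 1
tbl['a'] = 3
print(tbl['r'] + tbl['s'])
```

tbl['j'] = tbl['s']+3 = 5 → {'s': 2, 'c': 5, 'r': 9, 'j': 5}
tbl['j'] = 5+3 = 8 → {'s': 2, 'c': 5, 'r': 9, 'j': 8}
tbl['r'] = 9+5 = 14 → {'s': 2, 'c': 5, 'r': 14, 'j': 8}
tbl['j'] = 8+1 = 9 → {'s': 2, 'c': 5, 'r': 14, 'j': 9}
tbl['a'] = 3 → {'s': 2, 'c': 5, 'r': 14, 'j': 9, 'a': 3}
tbl['r']+tbl['s'] = 14+2 = 16

16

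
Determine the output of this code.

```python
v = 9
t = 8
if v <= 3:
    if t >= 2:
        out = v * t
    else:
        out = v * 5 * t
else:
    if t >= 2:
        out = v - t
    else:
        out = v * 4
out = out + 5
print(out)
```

v=9, t=8
v <= 3 is False; t >= 2 is True
→ out = v - t = 1
out = 1+5 = 6

6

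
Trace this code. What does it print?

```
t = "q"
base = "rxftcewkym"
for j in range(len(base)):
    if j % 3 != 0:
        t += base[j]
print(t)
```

qxfceky

j=0: skip
j=1: add 'x' → 'qx'
j=2: add 'f' → 'qxf'
j=3: skip
j=4: add 'c' → 'qxfc'
j=5: add 'e' → 'qxfce'
j=6: skip
j=7: add 'k' → 'qxfcek'
j=8: add 'y' → 'qxfceky'
j=9: skip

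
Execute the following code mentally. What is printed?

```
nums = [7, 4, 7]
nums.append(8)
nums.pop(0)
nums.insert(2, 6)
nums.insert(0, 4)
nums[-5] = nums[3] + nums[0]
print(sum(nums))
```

35

append 8 → [7, 4, 7, 8]
pop(0) removes 7 → [4, 7, 8]
insert 6 at 2 → [4, 7, 6, 8]
insert 4 at 0 → [4, 4, 7, 6, 8]
nums[-5] = nums[3]+nums[0] = 6+4 = 10 → [10, 4, 7, 6, 8]
sum = 35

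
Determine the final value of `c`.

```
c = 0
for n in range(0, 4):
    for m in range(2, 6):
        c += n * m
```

84

n=0,m=2: c = 0+0 = 0
n=0,m=3: c = 0+0 = 0
n=0,m=4: c = 0+0 = 0
n=0,m=5: c = 0+0 = 0
n=1,m=2: c = 0+2 = 2
n=1,m=3: c = 2+3 = 5
n=1,m=4: c = 5+4 = 9
n=1,m=5: c = 9+5 = 14
n=2,m=2: c = 14+4 = 18
n=2,m=3: c = 18+6 = 24
n=2,m=4: c = 24+8 = 32
n=2,m=5: c = 32+10 = 42
n=3,m=2: c = 42+6 = 48
n=3,m=3: c = 48+9 = 57
n=3,m=4: c = 57+12 = 69
n=3,m=5: c = 69+15 = 84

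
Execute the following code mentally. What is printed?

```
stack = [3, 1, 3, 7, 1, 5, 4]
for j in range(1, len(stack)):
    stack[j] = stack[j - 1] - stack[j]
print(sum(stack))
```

j=1: stack[1] = 3-1 = 2 → [3, 2, 3, 7, 1, 5, 4]
j=2: stack[2] = 2-3 = -1 → [3, 2, -1, 7, 1, 5, 4]
j=3: stack[3] = (-1)-7 = -8 → [3, 2, -1, -8, 1, 5, 4]
j=4: stack[4] = (-8)-1 = -9 → [3, 2, -1, -8, -9, 5, 4]
j=5: stack[5] = (-9)-5 = -14 → [3, 2, -1, -8, -9, -14, 4]
j=6: stack[6] = (-14)-4 = -18 → [3, 2, -1, -8, -9, -14, -18]
sum = -45

-45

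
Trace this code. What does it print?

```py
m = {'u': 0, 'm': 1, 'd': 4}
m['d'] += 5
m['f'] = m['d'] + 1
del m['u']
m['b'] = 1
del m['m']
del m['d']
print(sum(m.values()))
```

11

m['d'] = 4+5 = 9 → {'u': 0, 'm': 1, 'd': 9}
m['f'] = m['d']+1 = 10 → {'u': 0, 'm': 1, 'd': 9, 'f': 10}
del 'u' → {'m': 1, 'd': 9, 'f': 10}
m['b'] = 1 → {'m': 1, 'd': 9, 'f': 10, 'b': 1}
del 'm' → {'d': 9, 'f': 10, 'b': 1}
del 'd' → {'f': 10, 'b': 1}
sum of values = 11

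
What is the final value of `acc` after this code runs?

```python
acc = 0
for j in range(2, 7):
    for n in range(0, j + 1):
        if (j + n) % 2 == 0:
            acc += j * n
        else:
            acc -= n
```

j=2,n=0: even sum, acc = 0+0 = 0
j=2,n=1: odd sum, acc = 0-1 = -1
j=2,n=2: even sum, acc = (-1)+4 = 3
j=3,n=0: odd sum, acc = 3-0 = 3
j=3,n=1: even sum, acc = 3+3 = 6
j=3,n=2: odd sum, acc = 6-2 = 4
j=3,n=3: even sum, acc = 4+9 = 13
j=4,n=0: even sum, acc = 13+0 = 13
j=4,n=1: odd sum, acc = 13-1 = 12
j=4,n=2: even sum, acc = 12+8 = 20
j=4,n=3: odd sum, acc = 20-3 = 17
j=4,n=4: even sum, acc = 17+16 = 33
j=5,n=0: odd sum, acc = 33-0 = 33
j=5,n=1: even sum, acc = 33+5 = 38
j=5,n=2: odd sum, acc = 38-2 = 36
j=5,n=3: even sum, acc = 36+15 = 51
j=5,n=4: odd sum, acc = 51-4 = 47
j=5,n=5: even sum, acc = 47+25 = 72
j=6,n=0: even sum, acc = 72+0 = 72
j=6,n=1: odd sum, acc = 72-1 = 71
j=6,n=2: even sum, acc = 71+12 = 83
j=6,n=3: odd sum, acc = 83-3 = 80
j=6,n=4: even sum, acc = 80+24 = 104
j=6,n=5: odd sum, acc = 104-5 = 99
j=6,n=6: even sum, acc = 99+36 = 135

135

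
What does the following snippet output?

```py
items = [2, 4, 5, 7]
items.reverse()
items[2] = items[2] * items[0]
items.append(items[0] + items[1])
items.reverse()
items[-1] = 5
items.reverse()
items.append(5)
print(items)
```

[5, 5, 28, 2, 12, 5]

reverse → [7, 5, 4, 2]
items[2] = items[2]*items[0] = 4*7 = 28 → [7, 5, 28, 2]
append items[0]+items[1] = 7+5 = 12 → [7, 5, 28, 2, 12]
reverse → [12, 2, 28, 5, 7]
items[-1] = 5 → [12, 2, 28, 5, 5]
reverse → [5, 5, 28, 2, 12]
append 5 → [5, 5, 28, 2, 12, 5]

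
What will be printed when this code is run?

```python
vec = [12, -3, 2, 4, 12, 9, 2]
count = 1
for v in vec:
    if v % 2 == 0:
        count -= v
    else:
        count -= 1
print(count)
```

v=12: even, count = 1-12 = -11
v=-3: not even, count = (-11)-1 = -12
v=2: even, count = (-12)-2 = -14
v=4: even, count = (-14)-4 = -18
v=12: even, count = (-18)-12 = -30
v=9: not even, count = (-30)-1 = -31
v=2: even, count = (-31)-2 = -33

-33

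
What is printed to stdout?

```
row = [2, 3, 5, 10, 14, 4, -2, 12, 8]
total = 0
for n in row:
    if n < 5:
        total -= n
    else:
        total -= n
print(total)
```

n=2: <5, total = 0-2 = -2
n=3: <5, total = (-2)-3 = -5
n=5: not <5, total = (-5)-5 = -10
n=10: not <5, total = (-10)-10 = -20
n=14: not <5, total = (-20)-14 = -34
n=4: <5, total = (-34)-4 = -38
n=-2: <5, total = (-38)-(-2) = -36
n=12: not <5, total = (-36)-12 = -48
n=8: not <5, total = (-48)-8 = -56

-56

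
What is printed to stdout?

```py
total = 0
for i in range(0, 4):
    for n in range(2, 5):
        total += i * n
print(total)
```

i=0,n=2: total = 0+0 = 0
i=0,n=3: total = 0+0 = 0
i=0,n=4: total = 0+0 = 0
i=1,n=2: total = 0+2 = 2
i=1,n=3: total = 2+3 = 5
i=1,n=4: total = 5+4 = 9
i=2,n=2: total = 9+4 = 13
i=2,n=3: total = 13+6 = 19
i=2,n=4: total = 19+8 = 27
i=3,n=2: total = 27+6 = 33
i=3,n=3: total = 33+9 = 42
i=3,n=4: total = 42+12 = 54

54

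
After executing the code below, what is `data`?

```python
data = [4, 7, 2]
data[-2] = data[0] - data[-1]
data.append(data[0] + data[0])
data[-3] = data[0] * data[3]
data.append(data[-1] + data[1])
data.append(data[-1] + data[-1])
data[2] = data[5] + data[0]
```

data[-2] = data[0]-data[-1] = 4-2 = 2 → [4, 2, 2]
append data[0]+data[0] = 4+4 = 8 → [4, 2, 2, 8]
data[-3] = data[0]*data[3] = 4*8 = 32 → [4, 32, 2, 8]
append data[-1]+data[1] = 8+32 = 40 → [4, 32, 2, 8, 40]
append data[-1]+data[-1] = 40+40 = 80 → [4, 32, 2, 8, 40, 80]
data[2] = data[5]+data[0] = 80+4 = 84 → [4, 32, 84, 8, 40, 80]

[4, 32, 84, 8, 40, 80]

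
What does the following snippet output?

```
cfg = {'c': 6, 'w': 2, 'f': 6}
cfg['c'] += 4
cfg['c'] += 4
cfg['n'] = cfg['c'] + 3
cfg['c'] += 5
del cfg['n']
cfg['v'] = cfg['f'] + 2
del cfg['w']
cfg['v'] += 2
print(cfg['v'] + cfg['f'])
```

cfg['c'] = 6+4 = 10 → {'c': 10, 'w': 2, 'f': 6}
cfg['c'] = 10+4 = 14 → {'c': 14, 'w': 2, 'f': 6}
cfg['n'] = cfg['c']+3 = 17 → {'c': 14, 'w': 2, 'f': 6, 'n': 17}
cfg['c'] = 14+5 = 19 → {'c': 19, 'w': 2, 'f': 6, 'n': 17}
del 'n' → {'c': 19, 'w': 2, 'f': 6}
cfg['v'] = cfg['f']+2 = 8 → {'c': 19, 'w': 2, 'f': 6, 'v': 8}
del 'w' → {'c': 19, 'f': 6, 'v': 8}
cfg['v'] = 8+2 = 10 → {'c': 19, 'f': 6, 'v': 10}
cfg['v']+cfg['f'] = 10+6 = 16

16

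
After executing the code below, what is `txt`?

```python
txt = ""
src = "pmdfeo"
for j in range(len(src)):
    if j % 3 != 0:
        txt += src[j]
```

j=0: skip
j=1: add 'm' → 'm'
j=2: add 'd' → 'md'
j=3: skip
j=4: add 'e' → 'mde'
j=5: add 'o' → 'mdeo'

'mdeo'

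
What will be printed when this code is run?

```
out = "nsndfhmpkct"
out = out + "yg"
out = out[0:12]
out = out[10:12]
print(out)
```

+ 'yg' → 'nsndfhmpkctyg'
slice [0:12] → 'nsndfhmpkcty'
slice [10:12] → 'ty'

ty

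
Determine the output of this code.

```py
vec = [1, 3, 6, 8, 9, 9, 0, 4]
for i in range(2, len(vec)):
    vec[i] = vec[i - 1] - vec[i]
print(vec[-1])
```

-33

i=2: vec[2] = 3-6 = -3 → [1, 3, -3, 8, 9, 9, 0, 4]
i=3: vec[3] = (-3)-8 = -11 → [1, 3, -3, -11, 9, 9, 0, 4]
i=4: vec[4] = (-11)-9 = -20 → [1, 3, -3, -11, -20, 9, 0, 4]
i=5: vec[5] = (-20)-9 = -29 → [1, 3, -3, -11, -20, -29, 0, 4]
i=6: vec[6] = (-29)-0 = -29 → [1, 3, -3, -11, -20, -29, -29, 4]
i=7: vec[7] = (-29)-4 = -33 → [1, 3, -3, -11, -20, -29, -29, -33]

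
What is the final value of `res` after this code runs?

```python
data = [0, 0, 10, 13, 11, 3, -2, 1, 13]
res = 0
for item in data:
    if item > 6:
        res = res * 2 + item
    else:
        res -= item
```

163

item=0: not >6, res = 0-0 = 0
item=0: not >6, res = 0-0 = 0
item=10: >6, res = 0*2+10 = 10
item=13: >6, res = 10*2+13 = 33
item=11: >6, res = 33*2+11 = 77
item=3: not >6, res = 77-3 = 74
item=-2: not >6, res = 74-(-2) = 76
item=1: not >6, res = 76-1 = 75
item=13: >6, res = 75*2+13 = 163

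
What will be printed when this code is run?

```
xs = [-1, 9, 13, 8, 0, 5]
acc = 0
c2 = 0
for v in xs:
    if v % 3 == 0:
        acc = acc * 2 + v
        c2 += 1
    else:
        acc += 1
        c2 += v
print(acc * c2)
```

729

v=-1: not %3==0, acc = 0+1 = 1; c2=-1
v=9: %3==0, acc = 1*2+9 = 11; c2=0
v=13: not %3==0, acc = 11+1 = 12; c2=13
v=8: not %3==0, acc = 12+1 = 13; c2=21
v=0: %3==0, acc = 13*2+0 = 26; c2=22
v=5: not %3==0, acc = 26+1 = 27; c2=27
acc*c2 = 27*27 = 729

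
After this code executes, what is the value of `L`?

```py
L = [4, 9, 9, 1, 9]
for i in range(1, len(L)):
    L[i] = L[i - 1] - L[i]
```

i=1: L[1] = 4-9 = -5 → [4, -5, 9, 1, 9]
i=2: L[2] = (-5)-9 = -14 → [4, -5, -14, 1, 9]
i=3: L[3] = (-14)-1 = -15 → [4, -5, -14, -15, 9]
i=4: L[4] = (-15)-9 = -24 → [4, -5, -14, -15, -24]

[4, -5, -14, -15, -24]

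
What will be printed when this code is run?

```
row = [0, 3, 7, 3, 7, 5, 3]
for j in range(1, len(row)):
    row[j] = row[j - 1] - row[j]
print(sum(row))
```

j=1: row[1] = 0-3 = -3 → [0, -3, 7, 3, 7, 5, 3]
j=2: row[2] = (-3)-7 = -10 → [0, -3, -10, 3, 7, 5, 3]
j=3: row[3] = (-10)-3 = -13 → [0, -3, -10, -13, 7, 5, 3]
j=4: row[4] = (-13)-7 = -20 → [0, -3, -10, -13, -20, 5, 3]
j=5: row[5] = (-20)-5 = -25 → [0, -3, -10, -13, -20, -25, 3]
j=6: row[6] = (-25)-3 = -28 → [0, -3, -10, -13, -20, -25, -28]
sum = -99

-99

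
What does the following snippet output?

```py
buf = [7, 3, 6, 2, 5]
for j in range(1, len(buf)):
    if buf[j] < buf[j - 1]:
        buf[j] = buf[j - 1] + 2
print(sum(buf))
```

55

j=1: 3<7, buf[1] = 7+2 = 9 → [7, 9, 6, 2, 5]
j=2: 6<9, buf[2] = 9+2 = 11 → [7, 9, 11, 2, 5]
j=3: 2<11, buf[3] = 11+2 = 13 → [7, 9, 11, 13, 5]
j=4: 5<13, buf[4] = 13+2 = 15 → [7, 9, 11, 13, 15]
sum = 55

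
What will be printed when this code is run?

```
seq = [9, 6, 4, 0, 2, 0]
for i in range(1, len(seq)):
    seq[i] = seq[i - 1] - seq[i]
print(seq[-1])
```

i=1: seq[1] = 9-6 = 3 → [9, 3, 4, 0, 2, 0]
i=2: seq[2] = 3-4 = -1 → [9, 3, -1, 0, 2, 0]
i=3: seq[3] = (-1)-0 = -1 → [9, 3, -1, -1, 2, 0]
i=4: seq[4] = (-1)-2 = -3 → [9, 3, -1, -1, -3, 0]
i=5: seq[5] = (-3)-0 = -3 → [9, 3, -1, -1, -3, -3]

-3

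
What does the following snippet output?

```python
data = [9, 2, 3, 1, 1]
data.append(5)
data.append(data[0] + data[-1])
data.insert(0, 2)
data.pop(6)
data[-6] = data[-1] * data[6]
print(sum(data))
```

219

append 5 → [9, 2, 3, 1, 1, 5]
append data[0]+data[-1] = 9+5 = 14 → [9, 2, 3, 1, 1, 5, 14]
insert 2 at 0 → [2, 9, 2, 3, 1, 1, 5, 14]
pop(6) removes 5 → [2, 9, 2, 3, 1, 1, 14]
data[-6] = data[-1]*data[6] = 14*14 = 196 → [2, 196, 2, 3, 1, 1, 14]
sum = 219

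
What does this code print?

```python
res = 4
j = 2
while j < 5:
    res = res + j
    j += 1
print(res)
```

13

j=2: res = 4+2 = 6
j=3: res = 6+3 = 9
j=4: res = 9+4 = 13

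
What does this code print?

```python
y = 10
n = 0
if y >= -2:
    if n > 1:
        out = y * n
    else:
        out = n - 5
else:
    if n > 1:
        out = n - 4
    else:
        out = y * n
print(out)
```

y=10, n=0
y >= -2 is True; n > 1 is False
→ out = n - 5 = -5

-5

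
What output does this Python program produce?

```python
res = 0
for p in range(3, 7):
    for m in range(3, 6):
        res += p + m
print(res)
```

102

p=3,m=3: res = 0+6 = 6
p=3,m=4: res = 6+7 = 13
p=3,m=5: res = 13+8 = 21
p=4,m=3: res = 21+7 = 28
p=4,m=4: res = 28+8 = 36
p=4,m=5: res = 36+9 = 45
p=5,m=3: res = 45+8 = 53
p=5,m=4: res = 53+9 = 62
p=5,m=5: res = 62+10 = 72
p=6,m=3: res = 72+9 = 81
p=6,m=4: res = 81+10 = 91
p=6,m=5: res = 91+11 = 102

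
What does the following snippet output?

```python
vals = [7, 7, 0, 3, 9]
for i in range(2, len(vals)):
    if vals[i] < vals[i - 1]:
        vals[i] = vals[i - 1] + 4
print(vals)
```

i=2: 0<7, vals[2] = 7+4 = 11 → [7, 7, 11, 3, 9]
i=3: 3<11, vals[3] = 11+4 = 15 → [7, 7, 11, 15, 9]
i=4: 9<15, vals[4] = 15+4 = 19 → [7, 7, 11, 15, 19]

[7, 7, 11, 15, 19]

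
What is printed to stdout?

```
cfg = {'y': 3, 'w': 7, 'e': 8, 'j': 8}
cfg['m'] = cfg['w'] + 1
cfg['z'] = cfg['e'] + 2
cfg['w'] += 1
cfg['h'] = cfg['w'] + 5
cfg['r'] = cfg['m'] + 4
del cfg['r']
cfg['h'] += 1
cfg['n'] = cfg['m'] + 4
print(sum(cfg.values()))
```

cfg['m'] = cfg['w']+1 = 8 → {'y': 3, 'w': 7, 'e': 8, 'j': 8, 'm': 8}
cfg['z'] = cfg['e']+2 = 10 → {'y': 3, 'w': 7, 'e': 8, 'j': 8, 'm': 8, 'z': 10}
cfg['w'] = 7+1 = 8 → {'y': 3, 'w': 8, 'e': 8, 'j': 8, 'm': 8, 'z': 10}
cfg['h'] = cfg['w']+5 = 13 → {'y': 3, 'w': 8, 'e': 8, 'j': 8, 'm': 8, 'z': 10, 'h': 13}
cfg['r'] = cfg['m']+4 = 12 → {'y': 3, 'w': 8, 'e': 8, 'j': 8, 'm': 8, 'z': 10, 'h': 13, 'r': 12}
del 'r' → {'y': 3, 'w': 8, 'e': 8, 'j': 8, 'm': 8, 'z': 10, 'h': 13}
cfg['h'] = 13+1 = 14 → {'y': 3, 'w': 8, 'e': 8, 'j': 8, 'm': 8, 'z': 10, 'h': 14}
cfg['n'] = cfg['m']+4 = 12 → {'y': 3, 'w': 8, 'e': 8, 'j': 8, 'm': 8, 'z': 10, 'h': 14, 'n': 12}
sum of values = 71

71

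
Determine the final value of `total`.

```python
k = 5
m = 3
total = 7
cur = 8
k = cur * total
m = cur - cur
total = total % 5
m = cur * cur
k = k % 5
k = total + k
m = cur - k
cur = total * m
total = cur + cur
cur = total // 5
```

20

k = 8*7 = 56
m = 8-8 = 0
total = 7%5 = 2
m = 8*8 = 64
k = 56%5 = 1
k = 2+1 = 3
m = 8-3 = 5
cur = 2*5 = 10
total = 10+10 = 20
cur = 20//5 = 4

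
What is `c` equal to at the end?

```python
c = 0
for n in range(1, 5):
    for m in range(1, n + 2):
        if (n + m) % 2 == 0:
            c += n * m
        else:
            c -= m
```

n=1,m=1: even sum, c = 0+1 = 1
n=1,m=2: odd sum, c = 1-2 = -1
n=2,m=1: odd sum, c = (-1)-1 = -2
n=2,m=2: even sum, c = (-2)+4 = 2
n=2,m=3: odd sum, c = 2-3 = -1
n=3,m=1: even sum, c = (-1)+3 = 2
n=3,m=2: odd sum, c = 2-2 = 0
n=3,m=3: even sum, c = 0+9 = 9
n=3,m=4: odd sum, c = 9-4 = 5
n=4,m=1: odd sum, c = 5-1 = 4
n=4,m=2: even sum, c = 4+8 = 12
n=4,m=3: odd sum, c = 12-3 = 9
n=4,m=4: even sum, c = 9+16 = 25
n=4,m=5: odd sum, c = 25-5 = 20

20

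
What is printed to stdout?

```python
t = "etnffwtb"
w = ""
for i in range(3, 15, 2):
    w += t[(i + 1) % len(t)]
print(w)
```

ftenft

i=3: add t[4]='f' → 'f'
i=5: add t[6]='t' → 'ft'
i=7: add t[0]='e' → 'fte'
i=9: add t[2]='n' → 'ften'
i=11: add t[4]='f' → 'ftenf'
i=13: add t[6]='t' → 'ftenft'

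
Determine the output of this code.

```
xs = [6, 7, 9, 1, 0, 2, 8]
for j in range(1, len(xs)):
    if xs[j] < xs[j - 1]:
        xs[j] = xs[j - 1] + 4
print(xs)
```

[6, 7, 9, 13, 17, 21, 25]

j=1: 7>=6, unchanged → [6, 7, 9, 1, 0, 2, 8]
j=2: 9>=7, unchanged → [6, 7, 9, 1, 0, 2, 8]
j=3: 1<9, xs[3] = 9+4 = 13 → [6, 7, 9, 13, 0, 2, 8]
j=4: 0<13, xs[4] = 13+4 = 17 → [6, 7, 9, 13, 17, 2, 8]
j=5: 2<17, xs[5] = 17+4 = 21 → [6, 7, 9, 13, 17, 21, 8]
j=6: 8<21, xs[6] = 21+4 = 25 → [6, 7, 9, 13, 17, 21, 25]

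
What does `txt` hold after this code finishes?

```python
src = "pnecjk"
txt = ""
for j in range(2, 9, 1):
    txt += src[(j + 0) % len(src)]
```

'ecjkpne'

j=2: add src[2]='e' → 'e'
j=3: add src[3]='c' → 'ec'
j=4: add src[4]='j' → 'ecj'
j=5: add src[5]='k' → 'ecjk'
j=6: add src[0]='p' → 'ecjkp'
j=7: add src[1]='n' → 'ecjkpn'
j=8: add src[2]='e' → 'ecjkpne'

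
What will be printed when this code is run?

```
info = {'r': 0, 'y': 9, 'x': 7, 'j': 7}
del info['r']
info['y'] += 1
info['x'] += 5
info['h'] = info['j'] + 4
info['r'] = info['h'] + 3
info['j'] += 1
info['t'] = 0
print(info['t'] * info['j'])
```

0

del 'r' → {'y': 9, 'x': 7, 'j': 7}
info['y'] = 9+1 = 10 → {'y': 10, 'x': 7, 'j': 7}
info['x'] = 7+5 = 12 → {'y': 10, 'x': 12, 'j': 7}
info['h'] = info['j']+4 = 11 → {'y': 10, 'x': 12, 'j': 7, 'h': 11}
info['r'] = info['h']+3 = 14 → {'y': 10, 'x': 12, 'j': 7, 'h': 11, 'r': 14}
info['j'] = 7+1 = 8 → {'y': 10, 'x': 12, 'j': 8, 'h': 11, 'r': 14}
info['t'] = 0 → {'y': 10, 'x': 12, 'j': 8, 'h': 11, 'r': 14, 't': 0}
info['t']*info['j'] = 0*8 = 0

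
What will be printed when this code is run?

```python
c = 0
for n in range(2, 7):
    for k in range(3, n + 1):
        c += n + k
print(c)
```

90

n=3,k=3: c = 0+6 = 6
n=4,k=3: c = 6+7 = 13
n=4,k=4: c = 13+8 = 21
n=5,k=3: c = 21+8 = 29
n=5,k=4: c = 29+9 = 38
n=5,k=5: c = 38+10 = 48
n=6,k=3: c = 48+9 = 57
n=6,k=4: c = 57+10 = 67
n=6,k=5: c = 67+11 = 78
n=6,k=6: c = 78+12 = 90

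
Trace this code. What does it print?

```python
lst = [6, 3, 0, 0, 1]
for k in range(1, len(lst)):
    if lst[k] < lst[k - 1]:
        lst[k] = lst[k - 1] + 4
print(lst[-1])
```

22

k=1: 3<6, lst[1] = 6+4 = 10 → [6, 10, 0, 0, 1]
k=2: 0<10, lst[2] = 10+4 = 14 → [6, 10, 14, 0, 1]
k=3: 0<14, lst[3] = 14+4 = 18 → [6, 10, 14, 18, 1]
k=4: 1<18, lst[4] = 18+4 = 22 → [6, 10, 14, 18, 22]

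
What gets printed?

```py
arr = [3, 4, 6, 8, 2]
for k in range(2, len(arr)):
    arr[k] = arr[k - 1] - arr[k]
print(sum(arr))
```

k=2: arr[2] = 4-6 = -2 → [3, 4, -2, 8, 2]
k=3: arr[3] = (-2)-8 = -10 → [3, 4, -2, -10, 2]
k=4: arr[4] = (-10)-2 = -12 → [3, 4, -2, -10, -12]
sum = -17

-17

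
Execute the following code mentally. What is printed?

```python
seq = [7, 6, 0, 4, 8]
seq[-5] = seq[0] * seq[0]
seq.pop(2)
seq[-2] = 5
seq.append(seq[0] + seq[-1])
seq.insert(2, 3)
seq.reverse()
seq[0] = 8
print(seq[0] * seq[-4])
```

40

seq[-5] = seq[0]*seq[0] = 7*7 = 49 → [49, 6, 0, 4, 8]
pop(2) removes 0 → [49, 6, 4, 8]
seq[-2] = 5 → [49, 6, 5, 8]
append seq[0]+seq[-1] = 49+8 = 57 → [49, 6, 5, 8, 57]
insert 3 at 2 → [49, 6, 3, 5, 8, 57]
reverse → [57, 8, 5, 3, 6, 49]
seq[0] = 8 → [8, 8, 5, 3, 6, 49]
seq[0]*seq[-4] = 8*5 = 40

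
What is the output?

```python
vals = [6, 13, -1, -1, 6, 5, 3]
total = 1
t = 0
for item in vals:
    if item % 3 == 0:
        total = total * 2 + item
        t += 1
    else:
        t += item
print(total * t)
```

893

item=6: %3==0, total = 1*2+6 = 8; t=1
item=13: not %3==0; t=14
item=-1: not %3==0; t=13
item=-1: not %3==0; t=12
item=6: %3==0, total = 8*2+6 = 22; t=13
item=5: not %3==0; t=18
item=3: %3==0, total = 22*2+3 = 47; t=19
total*t = 47*19 = 893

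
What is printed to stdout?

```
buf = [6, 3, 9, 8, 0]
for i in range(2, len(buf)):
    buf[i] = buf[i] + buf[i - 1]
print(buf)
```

i=2: buf[2] = 9+3 = 12 → [6, 3, 12, 8, 0]
i=3: buf[3] = 8+12 = 20 → [6, 3, 12, 20, 0]
i=4: buf[4] = 0+20 = 20 → [6, 3, 12, 20, 20]

[6, 3, 12, 20, 20]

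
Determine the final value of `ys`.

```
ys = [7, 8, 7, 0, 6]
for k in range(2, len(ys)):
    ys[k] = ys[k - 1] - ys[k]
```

[7, 8, 1, 1, -5]

k=2: ys[2] = 8-7 = 1 → [7, 8, 1, 0, 6]
k=3: ys[3] = 1-0 = 1 → [7, 8, 1, 1, 6]
k=4: ys[4] = 1-6 = -5 → [7, 8, 1, 1, -5]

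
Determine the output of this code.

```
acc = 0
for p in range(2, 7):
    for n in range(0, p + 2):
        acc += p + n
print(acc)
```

210

p=2,n=0: acc = 0+2 = 2
p=2,n=1: acc = 2+3 = 5
p=2,n=2: acc = 5+4 = 9
p=2,n=3: acc = 9+5 = 14
p=3,n=0: acc = 14+3 = 17
p=3,n=1: acc = 17+4 = 21
p=3,n=2: acc = 21+5 = 26
p=3,n=3: acc = 26+6 = 32
p=3,n=4: acc = 32+7 = 39
p=4,n=0: acc = 39+4 = 43
p=4,n=1: acc = 43+5 = 48
p=4,n=2: acc = 48+6 = 54
p=4,n=3: acc = 54+7 = 61
p=4,n=4: acc = 61+8 = 69
p=4,n=5: acc = 69+9 = 78
p=5,n=0: acc = 78+5 = 83
p=5,n=1: acc = 83+6 = 89
p=5,n=2: acc = 89+7 = 96
p=5,n=3: acc = 96+8 = 104
p=5,n=4: acc = 104+9 = 113
p=5,n=5: acc = 113+10 = 123
p=5,n=6: acc = 123+11 = 134
p=6,n=0: acc = 134+6 = 140
p=6,n=1: acc = 140+7 = 147
p=6,n=2: acc = 147+8 = 155
p=6,n=3: acc = 155+9 = 164
p=6,n=4: acc = 164+10 = 174
p=6,n=5: acc = 174+11 = 185
p=6,n=6: acc = 185+12 = 197
p=6,n=7: acc = 197+13 = 210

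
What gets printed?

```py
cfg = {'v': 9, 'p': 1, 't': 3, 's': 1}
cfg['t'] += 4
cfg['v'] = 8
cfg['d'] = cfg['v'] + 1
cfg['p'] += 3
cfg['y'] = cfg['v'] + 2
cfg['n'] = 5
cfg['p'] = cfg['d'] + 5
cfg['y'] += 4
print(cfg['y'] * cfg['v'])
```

112

cfg['t'] = 3+4 = 7 → {'v': 9, 'p': 1, 't': 7, 's': 1}
cfg['v'] = 8 → {'v': 8, 'p': 1, 't': 7, 's': 1}
cfg['d'] = cfg['v']+1 = 9 → {'v': 8, 'p': 1, 't': 7, 's': 1, 'd': 9}
cfg['p'] = 1+3 = 4 → {'v': 8, 'p': 4, 't': 7, 's': 1, 'd': 9}
cfg['y'] = cfg['v']+2 = 10 → {'v': 8, 'p': 4, 't': 7, 's': 1, 'd': 9, 'y': 10}
cfg['n'] = 5 → {'v': 8, 'p': 4, 't': 7, 's': 1, 'd': 9, 'y': 10, 'n': 5}
cfg['p'] = cfg['d']+5 = 14 → {'v': 8, 'p': 14, 't': 7, 's': 1, 'd': 9, 'y': 10, 'n': 5}
cfg['y'] = 10+4 = 14 → {'v': 8, 'p': 14, 't': 7, 's': 1, 'd': 9, 'y': 14, 'n': 5}
cfg['y']*cfg['v'] = 14*8 = 112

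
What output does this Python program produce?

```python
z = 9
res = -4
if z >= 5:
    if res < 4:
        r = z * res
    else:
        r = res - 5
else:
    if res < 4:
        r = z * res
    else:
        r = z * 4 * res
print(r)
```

-36

z=9, res=-4
z >= 5 is True; res < 4 is True
→ r = z * res = -36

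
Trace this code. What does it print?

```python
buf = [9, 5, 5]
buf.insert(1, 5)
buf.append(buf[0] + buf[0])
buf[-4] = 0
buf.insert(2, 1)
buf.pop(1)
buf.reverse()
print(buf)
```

insert 5 at 1 → [9, 5, 5, 5]
append buf[0]+buf[0] = 9+9 = 18 → [9, 5, 5, 5, 18]
buf[-4] = 0 → [9, 0, 5, 5, 18]
insert 1 at 2 → [9, 0, 1, 5, 5, 18]
pop(1) removes 0 → [9, 1, 5, 5, 18]
reverse → [18, 5, 5, 1, 9]

[18, 5, 5, 1, 9]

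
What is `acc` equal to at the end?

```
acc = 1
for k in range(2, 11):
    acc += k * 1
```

k=2: acc = 1+2*1 = 3
k=3: acc = 3+3*1 = 6
k=4: acc = 6+4*1 = 10
k=5: acc = 10+5*1 = 15
k=6: acc = 15+6*1 = 21
k=7: acc = 21+7*1 = 28
k=8: acc = 28+8*1 = 36
k=9: acc = 36+9*1 = 45
k=10: acc = 45+10*1 = 55

55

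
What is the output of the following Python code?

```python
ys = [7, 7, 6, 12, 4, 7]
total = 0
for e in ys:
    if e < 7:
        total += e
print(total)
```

10

e=7: not <7
e=7: not <7
e=6: <7, total = 0+6 = 6
e=12: not <7
e=4: <7, total = 6+4 = 10
e=7: not <7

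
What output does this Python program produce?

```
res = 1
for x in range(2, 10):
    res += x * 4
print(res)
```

177

x=2: res = 1+2*4 = 9
x=3: res = 9+3*4 = 21
x=4: res = 21+4*4 = 37
x=5: res = 37+5*4 = 57
x=6: res = 57+6*4 = 81
x=7: res = 81+7*4 = 109
x=8: res = 109+8*4 = 141
x=9: res = 141+9*4 = 177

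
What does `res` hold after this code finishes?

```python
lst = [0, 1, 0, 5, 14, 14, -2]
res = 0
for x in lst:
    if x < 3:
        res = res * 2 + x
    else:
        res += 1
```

x=0: <3, res = 0*2+0 = 0
x=1: <3, res = 0*2+1 = 1
x=0: <3, res = 1*2+0 = 2
x=5: not <3, res = 2+1 = 3
x=14: not <3, res = 3+1 = 4
x=14: not <3, res = 4+1 = 5
x=-2: <3, res = 5*2+(-2) = 8

8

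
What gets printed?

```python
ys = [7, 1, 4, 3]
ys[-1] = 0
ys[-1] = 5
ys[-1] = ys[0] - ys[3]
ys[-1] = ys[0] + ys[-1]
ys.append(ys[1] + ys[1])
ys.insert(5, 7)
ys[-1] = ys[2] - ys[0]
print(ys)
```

ys[-1] = 0 → [7, 1, 4, 0]
ys[-1] = 5 → [7, 1, 4, 5]
ys[-1] = ys[0]-ys[3] = 7-5 = 2 → [7, 1, 4, 2]
ys[-1] = ys[0]+ys[-1] = 7+2 = 9 → [7, 1, 4, 9]
append ys[1]+ys[1] = 1+1 = 2 → [7, 1, 4, 9, 2]
insert 7 at 5 → [7, 1, 4, 9, 2, 7]
ys[-1] = ys[2]-ys[0] = 4-7 = -3 → [7, 1, 4, 9, 2, -3]

[7, 1, 4, 9, 2, -3]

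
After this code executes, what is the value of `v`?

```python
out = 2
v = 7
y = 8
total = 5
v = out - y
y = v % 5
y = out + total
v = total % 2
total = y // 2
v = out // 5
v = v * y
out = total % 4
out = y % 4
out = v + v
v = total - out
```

3

v = 2-8 = -6
y = (-6)%5 = 4
y = 2+5 = 7
v = 5%2 = 1
total = 7//2 = 3
v = 2//5 = 0
v = 0*7 = 0
out = 3%4 = 3
out = 7%4 = 3
out = 0+0 = 0
v = 3-0 = 3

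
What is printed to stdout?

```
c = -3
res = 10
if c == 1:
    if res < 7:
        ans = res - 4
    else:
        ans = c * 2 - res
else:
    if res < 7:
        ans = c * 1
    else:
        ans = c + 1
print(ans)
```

-2

c=-3, res=10
c == 1 is False; res < 7 is False
→ ans = c + 1 = -2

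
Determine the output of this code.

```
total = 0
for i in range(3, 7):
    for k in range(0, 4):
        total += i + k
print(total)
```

i=3,k=0: total = 0+3 = 3
i=3,k=1: total = 3+4 = 7
i=3,k=2: total = 7+5 = 12
i=3,k=3: total = 12+6 = 18
i=4,k=0: total = 18+4 = 22
i=4,k=1: total = 22+5 = 27
i=4,k=2: total = 27+6 = 33
i=4,k=3: total = 33+7 = 40
i=5,k=0: total = 40+5 = 45
i=5,k=1: total = 45+6 = 51
i=5,k=2: total = 51+7 = 58
i=5,k=3: total = 58+8 = 66
i=6,k=0: total = 66+6 = 72
i=6,k=1: total = 72+7 = 79
i=6,k=2: total = 79+8 = 87
i=6,k=3: total = 87+9 = 96

96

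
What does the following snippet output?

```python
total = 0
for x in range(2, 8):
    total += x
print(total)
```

27

x=2: total = 0+2 = 2
x=3: total = 2+3 = 5
x=4: total = 5+4 = 9
x=5: total = 9+5 = 14
x=6: total = 14+6 = 20
x=7: total = 20+7 = 27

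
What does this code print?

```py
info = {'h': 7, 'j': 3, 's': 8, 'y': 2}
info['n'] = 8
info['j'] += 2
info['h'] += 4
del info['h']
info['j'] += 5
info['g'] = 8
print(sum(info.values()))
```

info['n'] = 8 → {'h': 7, 'j': 3, 's': 8, 'y': 2, 'n': 8}
info['j'] = 3+2 = 5 → {'h': 7, 'j': 5, 's': 8, 'y': 2, 'n': 8}
info['h'] = 7+4 = 11 → {'h': 11, 'j': 5, 's': 8, 'y': 2, 'n': 8}
del 'h' → {'j': 5, 's': 8, 'y': 2, 'n': 8}
info['j'] = 5+5 = 10 → {'j': 10, 's': 8, 'y': 2, 'n': 8}
info['g'] = 8 → {'j': 10, 's': 8, 'y': 2, 'n': 8, 'g': 8}
sum of values = 36

36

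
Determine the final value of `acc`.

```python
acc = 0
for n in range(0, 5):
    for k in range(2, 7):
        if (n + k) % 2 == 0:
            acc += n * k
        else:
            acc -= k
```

n=0,k=2: even sum, acc = 0+0 = 0
n=0,k=3: odd sum, acc = 0-3 = -3
n=0,k=4: even sum, acc = (-3)+0 = -3
n=0,k=5: odd sum, acc = (-3)-5 = -8
n=0,k=6: even sum, acc = (-8)+0 = -8
n=1,k=2: odd sum, acc = (-8)-2 = -10
n=1,k=3: even sum, acc = (-10)+3 = -7
n=1,k=4: odd sum, acc = (-7)-4 = -11
n=1,k=5: even sum, acc = (-11)+5 = -6
n=1,k=6: odd sum, acc = (-6)-6 = -12
n=2,k=2: even sum, acc = (-12)+4 = -8
n=2,k=3: odd sum, acc = (-8)-3 = -11
n=2,k=4: even sum, acc = (-11)+8 = -3
n=2,k=5: odd sum, acc = (-3)-5 = -8
n=2,k=6: even sum, acc = (-8)+12 = 4
n=3,k=2: odd sum, acc = 4-2 = 2
n=3,k=3: even sum, acc = 2+9 = 11
n=3,k=4: odd sum, acc = 11-4 = 7
n=3,k=5: even sum, acc = 7+15 = 22
n=3,k=6: odd sum, acc = 22-6 = 16
n=4,k=2: even sum, acc = 16+8 = 24
n=4,k=3: odd sum, acc = 24-3 = 21
n=4,k=4: even sum, acc = 21+16 = 37
n=4,k=5: odd sum, acc = 37-5 = 32
n=4,k=6: even sum, acc = 32+24 = 56

56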